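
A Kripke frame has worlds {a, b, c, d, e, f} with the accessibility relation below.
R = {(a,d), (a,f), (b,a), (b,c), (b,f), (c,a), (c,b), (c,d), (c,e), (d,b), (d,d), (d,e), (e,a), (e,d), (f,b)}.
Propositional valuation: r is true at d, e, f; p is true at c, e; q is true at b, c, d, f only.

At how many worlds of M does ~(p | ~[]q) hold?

Let φ = ~(p | ~[]q). Evaluate φ at each world:
  a (successors {d, f}): φ is true.
  b (successors {a, c, f}): φ is false.
  c (successors {a, b, d, e}): φ is false.
  d (successors {b, d, e}): φ is false.
  e (successors {a, d}): φ is false.
  f (successors {b}): φ is true.
For instance, at b:
  At b: p | ~[]q is true, so ~(p | ~[]q) is false.
    At b: p is false, ~[]q is true, so p | ~[]q is true.
      At b: []q is false, so ~[]q is true.
Satisfying worlds: {a, f}

2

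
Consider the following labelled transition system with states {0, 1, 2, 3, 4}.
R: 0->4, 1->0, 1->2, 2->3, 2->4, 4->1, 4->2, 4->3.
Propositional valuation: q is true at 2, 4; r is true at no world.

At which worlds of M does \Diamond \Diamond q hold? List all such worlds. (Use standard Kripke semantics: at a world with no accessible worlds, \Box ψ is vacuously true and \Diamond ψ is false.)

0, 1, 2, 4

Let φ = \Diamond \Diamond q. Evaluate φ at each world:
  0 (successors {4}): φ is true.
  1 (successors {0, 2}): φ is true.
  2 (successors {3, 4}): φ is true.
  3 (successors ∅): φ is false.
  4 (successors {1, 2, 3}): φ is true.
For instance, at 2:
  At 2: \Diamond \Diamond q requires \Diamond q at some successor in {3, 4}.
    \Diamond q holds at 4, so \Diamond \Diamond q is true at 2.
      At 4: \Diamond q requires q at some successor in {1, 2, 3}.
        q holds at 2, so \Diamond q is true at 4.
Satisfying worlds: {0, 1, 2, 4}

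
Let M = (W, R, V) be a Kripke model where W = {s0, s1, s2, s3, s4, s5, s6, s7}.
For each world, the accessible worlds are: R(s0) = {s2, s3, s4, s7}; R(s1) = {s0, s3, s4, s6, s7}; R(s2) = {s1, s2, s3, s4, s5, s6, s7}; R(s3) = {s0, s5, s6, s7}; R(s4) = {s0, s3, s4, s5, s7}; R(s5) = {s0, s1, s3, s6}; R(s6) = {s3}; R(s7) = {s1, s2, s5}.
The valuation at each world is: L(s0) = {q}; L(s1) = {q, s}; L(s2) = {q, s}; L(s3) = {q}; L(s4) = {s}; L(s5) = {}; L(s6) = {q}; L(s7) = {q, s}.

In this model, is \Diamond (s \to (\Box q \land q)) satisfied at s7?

Yes

Recall that \Box ψ holds at a world iff ψ holds at every accessible world, and \Diamond ψ holds iff ψ holds at some accessible world.
At s7: \Diamond (s \to (\Box q \land q)) requires s \to (\Box q \land q) at some successor in {s1, s2, s5}.
  s \to (\Box q \land q) holds at s5, so \Diamond (s \to (\Box q \land q)) is true at s7.
    At s5: s is false, \Box q \land q is false, so s \to (\Box q \land q) is true.
      At s5: \Box q is true, q is false, so \Box q \land q is false.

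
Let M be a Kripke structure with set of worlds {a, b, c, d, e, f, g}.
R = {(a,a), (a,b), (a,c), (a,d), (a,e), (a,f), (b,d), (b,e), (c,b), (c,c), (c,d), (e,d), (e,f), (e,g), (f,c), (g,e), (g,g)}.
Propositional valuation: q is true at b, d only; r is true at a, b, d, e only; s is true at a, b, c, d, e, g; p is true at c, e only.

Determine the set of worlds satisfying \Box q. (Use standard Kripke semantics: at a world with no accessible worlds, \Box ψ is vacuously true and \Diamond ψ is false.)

d

Let φ = \Box q. Evaluate φ at each world:
  a (successors {a, b, c, d, e, f}): φ is false.
  b (successors {d, e}): φ is false.
  c (successors {b, c, d}): φ is false.
  d (successors ∅): φ is true.
  e (successors {d, f, g}): φ is false.
  f (successors {c}): φ is false.
  g (successors {e, g}): φ is false.
For instance, at c:
  At c: \Box q requires q at every successor {b, c, d}.
    q fails at c, so \Box q is false at c.
Satisfying worlds: {d}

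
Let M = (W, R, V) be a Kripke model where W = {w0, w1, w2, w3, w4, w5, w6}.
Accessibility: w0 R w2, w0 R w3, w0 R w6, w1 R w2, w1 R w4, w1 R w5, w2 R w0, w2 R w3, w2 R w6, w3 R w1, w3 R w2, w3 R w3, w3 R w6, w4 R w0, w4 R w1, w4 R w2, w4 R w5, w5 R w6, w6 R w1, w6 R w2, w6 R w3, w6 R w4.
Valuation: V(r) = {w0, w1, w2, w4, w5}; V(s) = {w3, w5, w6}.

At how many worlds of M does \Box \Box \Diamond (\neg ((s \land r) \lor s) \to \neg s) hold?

7

Let φ = \Box \Box \Diamond (\neg ((s \land r) \lor s) \to \neg s). Evaluate φ at each world:
  w0 (successors {w2, w3, w6}): φ is true.
  w1 (successors {w2, w4, w5}): φ is true.
  w2 (successors {w0, w3, w6}): φ is true.
  w3 (successors {w1, w2, w3, w6}): φ is true.
  w4 (successors {w0, w1, w2, w5}): φ is true.
  w5 (successors {w6}): φ is true.
  w6 (successors {w1, w2, w3, w4}): φ is true.
For instance, at w0:
  At w0: \Box \Box \Diamond (\neg ((s \land r) \lor s) \to \neg s) requires \Box \Diamond (\neg ((s \land r) \lor s) \to \neg s) at every successor {w2, w3, w6}.
      At w2: \Box \Diamond (\neg ((s \land r) \lor s) \to \neg s) requires \Diamond (\neg ((s \land r) \lor s) \to \neg s) at every successor {w0, w3, w6}.
        At w0: \Diamond (\neg ((s \land r) \lor s) \to \neg s) is true.
        At w3: \Diamond (\neg ((s \land r) \lor s) \to \neg s) is true.
        At w6: \Diamond (\neg ((s \land r) \lor s) \to \neg s) is true.
      So \Box \Diamond (\neg ((s \land r) \lor s) \to \neg s) is true at w2.
      At w3: \Box \Diamond (\neg ((s \land r) \lor s) \to \neg s) requires \Diamond (\neg ((s \land r) \lor s) \to \neg s) at every successor {w1, w2, w3, w6}.
        At w1: \Diamond (\neg ((s \land r) \lor s) \to \neg s) is true.
        At w2: \Diamond (\neg ((s \land r) \lor s) \to \neg s) is true.
        At w3: \Diamond (\neg ((s \land r) \lor s) \to \neg s) is true.
        At w6: \Diamond (\neg ((s \land r) \lor s) \to \neg s) is true.
      So \Box \Diamond (\neg ((s \land r) \lor s) \to \neg s) is true at w3.
      At w6: \Box \Diamond (\neg ((s \land r) \lor s) \to \neg s) requires \Diamond (\neg ((s \land r) \lor s) \to \neg s) at every successor {w1, w2, w3, w4}.
        At w1: \Diamond (\neg ((s \land r) \lor s) \to \neg s) is true.
        At w2: \Diamond (\neg ((s \land r) \lor s) \to \neg s) is true.
        At w3: \Diamond (\neg ((s \land r) \lor s) \to \neg s) is true.
        At w4: \Diamond (\neg ((s \land r) \lor s) \to \neg s) is true.
      So \Box \Diamond (\neg ((s \land r) \lor s) \to \neg s) is true at w6.
  So \Box \Box \Diamond (\neg ((s \land r) \lor s) \to \neg s) is true at w0.
Satisfying worlds: {w0, w1, w2, w3, w4, w5, w6}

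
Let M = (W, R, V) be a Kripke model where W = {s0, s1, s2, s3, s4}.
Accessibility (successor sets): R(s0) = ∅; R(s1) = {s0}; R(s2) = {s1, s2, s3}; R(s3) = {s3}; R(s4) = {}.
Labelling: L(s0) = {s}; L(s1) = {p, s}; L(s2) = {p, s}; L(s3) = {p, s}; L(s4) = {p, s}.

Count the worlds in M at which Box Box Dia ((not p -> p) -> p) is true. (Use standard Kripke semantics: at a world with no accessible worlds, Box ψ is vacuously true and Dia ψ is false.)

4

Let φ = Box Box Dia ((not p -> p) -> p). Evaluate φ at each world:
  s0 (successors ∅): φ is true.
  s1 (successors {s0}): φ is true.
  s2 (successors {s1, s2, s3}): φ is false.
  s3 (successors {s3}): φ is true.
  s4 (successors ∅): φ is true.
For instance, at s1:
  At s1: Box Box Dia ((not p -> p) -> p) requires Box Dia ((not p -> p) -> p) at every successor {s0}.
      At s0: no accessible worlds, so Box Dia ((not p -> p) -> p) holds vacuously.
  So Box Box Dia ((not p -> p) -> p) is true at s1.
Satisfying worlds: {s0, s1, s3, s4}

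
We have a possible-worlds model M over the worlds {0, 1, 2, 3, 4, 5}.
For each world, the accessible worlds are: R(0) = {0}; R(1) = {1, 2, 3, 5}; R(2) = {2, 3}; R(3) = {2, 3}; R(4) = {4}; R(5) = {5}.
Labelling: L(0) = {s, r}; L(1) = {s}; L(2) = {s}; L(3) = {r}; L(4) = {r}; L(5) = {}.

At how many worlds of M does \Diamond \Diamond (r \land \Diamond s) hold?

4

Let φ = \Diamond \Diamond (r \land \Diamond s). Evaluate φ at each world:
  0 (successors {0}): φ is true.
  1 (successors {1, 2, 3, 5}): φ is true.
  2 (successors {2, 3}): φ is true.
  3 (successors {2, 3}): φ is true.
  4 (successors {4}): φ is false.
  5 (successors {5}): φ is false.
For instance, at 0:
  At 0: \Diamond \Diamond (r \land \Diamond s) requires \Diamond (r \land \Diamond s) at some successor in {0}.
    \Diamond (r \land \Diamond s) holds at 0, so \Diamond \Diamond (r \land \Diamond s) is true at 0.
      At 0: \Diamond (r \land \Diamond s) requires r \land \Diamond s at some successor in {0}.
        r \land \Diamond s holds at 0, so \Diamond (r \land \Diamond s) is true at 0.
Satisfying worlds: {0, 1, 2, 3}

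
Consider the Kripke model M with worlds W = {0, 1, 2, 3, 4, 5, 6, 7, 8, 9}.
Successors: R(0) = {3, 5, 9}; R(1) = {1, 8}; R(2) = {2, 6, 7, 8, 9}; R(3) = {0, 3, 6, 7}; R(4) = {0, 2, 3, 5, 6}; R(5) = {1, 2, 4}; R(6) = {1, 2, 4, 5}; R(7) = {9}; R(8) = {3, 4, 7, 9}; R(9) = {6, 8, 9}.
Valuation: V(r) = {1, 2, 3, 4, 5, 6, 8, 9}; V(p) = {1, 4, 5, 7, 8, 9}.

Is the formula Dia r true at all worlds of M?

Yes

Let φ = Dia r. Evaluate φ at each world:
  0 (successors {3, 5, 9}): φ is true.
  1 (successors {1, 8}): φ is true.
  2 (successors {2, 6, 7, 8, 9}): φ is true.
  3 (successors {0, 3, 6, 7}): φ is true.
  4 (successors {0, 2, 3, 5, 6}): φ is true.
  5 (successors {1, 2, 4}): φ is true.
  6 (successors {1, 2, 4, 5}): φ is true.
  7 (successors {9}): φ is true.
  8 (successors {3, 4, 7, 9}): φ is true.
  9 (successors {6, 8, 9}): φ is true.
For instance, at 2:
  At 2: Dia r requires r at some successor in {2, 6, 7, 8, 9}.
    r holds at 2, so Dia r is true at 2.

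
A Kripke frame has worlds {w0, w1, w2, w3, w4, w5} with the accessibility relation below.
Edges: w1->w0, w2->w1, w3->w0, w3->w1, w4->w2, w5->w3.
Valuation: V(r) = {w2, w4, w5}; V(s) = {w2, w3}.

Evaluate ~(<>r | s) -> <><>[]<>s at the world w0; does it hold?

No

Recall that []ψ holds at a world iff ψ holds at every accessible world, and <>ψ holds iff ψ holds at some accessible world.
At w0: ~(<>r | s) is true, <><>[]<>s is false, so ~(<>r | s) -> <><>[]<>s is false.
  At w0: <>r | s is false, so ~(<>r | s) is true.
    At w0: <>r is false, s is false, so <>r | s is false.
      At w0: no accessible worlds, so <>r is false.
  At w0: no accessible worlds, so <><>[]<>s is false.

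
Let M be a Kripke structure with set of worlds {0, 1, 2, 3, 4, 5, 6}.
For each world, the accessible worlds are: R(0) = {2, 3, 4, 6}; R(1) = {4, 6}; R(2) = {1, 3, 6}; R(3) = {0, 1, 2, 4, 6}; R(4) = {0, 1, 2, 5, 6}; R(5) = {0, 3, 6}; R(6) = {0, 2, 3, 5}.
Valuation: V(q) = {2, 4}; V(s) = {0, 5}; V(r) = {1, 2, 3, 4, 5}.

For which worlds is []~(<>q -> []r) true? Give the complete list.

1, 2, 5

Recall that []ψ holds at a world iff ψ holds at every accessible world, and <>ψ holds iff ψ holds at some accessible world.
Let φ = []~(<>q -> []r). Evaluate φ at each world:
  0 (successors {2, 3, 4, 6}): φ is false.
  1 (successors {4, 6}): φ is true.
  2 (successors {1, 3, 6}): φ is true.
  3 (successors {0, 1, 2, 4, 6}): φ is false.
  4 (successors {0, 1, 2, 5, 6}): φ is false.
  5 (successors {0, 3, 6}): φ is true.
  6 (successors {0, 2, 3, 5}): φ is false.
For instance, at 1:
  At 1: []~(<>q -> []r) requires ~(<>q -> []r) at every successor {4, 6}.
      At 4: <>q -> []r is false, so ~(<>q -> []r) is true.
      At 6: <>q -> []r is false, so ~(<>q -> []r) is true.
  So []~(<>q -> []r) is true at 1.
Satisfying worlds: {1, 2, 5}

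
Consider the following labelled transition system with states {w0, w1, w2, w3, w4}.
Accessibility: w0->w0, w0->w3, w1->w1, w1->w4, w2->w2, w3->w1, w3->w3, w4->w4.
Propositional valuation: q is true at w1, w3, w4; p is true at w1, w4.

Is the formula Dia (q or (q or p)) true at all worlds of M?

Recall that Dia ψ holds at a world iff ψ holds at some accessible world.
Let φ = Dia (q or (q or p)). Evaluate φ at each world:
  w0 (successors {w0, w3}): φ is true.
  w1 (successors {w1, w4}): φ is true.
  w2 (successors {w2}): φ is false.
  w3 (successors {w1, w3}): φ is true.
  w4 (successors {w4}): φ is true.
Detail at w2 (counterexample):
  At w2: Dia (q or (q or p)) requires q or (q or p) at some successor in {w2}.
    At w2: q or (q or p) is false.
  So Dia (q or (q or p)) is false at w2.

No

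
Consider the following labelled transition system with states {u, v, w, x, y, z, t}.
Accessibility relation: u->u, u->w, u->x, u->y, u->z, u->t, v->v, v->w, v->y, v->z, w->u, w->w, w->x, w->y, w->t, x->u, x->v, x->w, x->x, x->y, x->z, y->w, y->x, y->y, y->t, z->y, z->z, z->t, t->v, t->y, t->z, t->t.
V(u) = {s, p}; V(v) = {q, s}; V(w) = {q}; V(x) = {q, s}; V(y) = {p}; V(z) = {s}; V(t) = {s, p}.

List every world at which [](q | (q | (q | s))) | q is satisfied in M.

v, w, x

Let φ = [](q | (q | (q | s))) | q. Evaluate φ at each world:
  u (successors {u, w, x, y, z, t}): φ is false.
  v (successors {v, w, y, z}): φ is true.
  w (successors {u, w, x, y, t}): φ is true.
  x (successors {u, v, w, x, y, z}): φ is true.
  y (successors {w, x, y, t}): φ is false.
  z (successors {y, z, t}): φ is false.
  t (successors {v, y, z, t}): φ is false.
For instance, at t:
  At t: [](q | (q | (q | s))) is false, q is false, so [](q | (q | (q | s))) | q is false.
    At t: [](q | (q | (q | s))) requires q | (q | (q | s)) at every successor {v, y, z, t}.
      q | (q | (q | s)) fails at y, so [](q | (q | (q | s))) is false at t.
Satisfying worlds: {v, w, x}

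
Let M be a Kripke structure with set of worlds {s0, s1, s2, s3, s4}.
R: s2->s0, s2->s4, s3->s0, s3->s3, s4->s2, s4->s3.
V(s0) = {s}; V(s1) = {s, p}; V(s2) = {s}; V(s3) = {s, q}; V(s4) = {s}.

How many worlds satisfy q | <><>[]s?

3

Recall that []ψ holds at a world iff ψ holds at every accessible world, and <>ψ holds iff ψ holds at some accessible world.
Let φ = q | <><>[]s. Evaluate φ at each world:
  s0 (successors ∅): φ is false.
  s1 (successors ∅): φ is false.
  s2 (successors {s0, s4}): φ is true.
  s3 (successors {s0, s3}): φ is true.
  s4 (successors {s2, s3}): φ is true.
For instance, at s3:
  At s3: q is true, <><>[]s is true, so q | <><>[]s is true.
    At s3: <><>[]s requires <>[]s at some successor in {s0, s3}.
      <>[]s holds at s3, so <><>[]s is true at s3.
Satisfying worlds: {s2, s3, s4}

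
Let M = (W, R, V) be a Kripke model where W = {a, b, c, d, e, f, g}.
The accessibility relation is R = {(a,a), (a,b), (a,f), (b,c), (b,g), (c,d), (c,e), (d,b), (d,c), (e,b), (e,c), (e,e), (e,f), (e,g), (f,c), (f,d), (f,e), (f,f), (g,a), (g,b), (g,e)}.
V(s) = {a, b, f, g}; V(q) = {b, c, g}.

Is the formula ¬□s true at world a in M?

Recall that □ψ holds at a world iff ψ holds at every accessible world, and ◇ψ holds iff ψ holds at some accessible world.
At a: □s is true, so ¬□s is false.
  At a: □s requires s at every successor {a, b, f}.
    At a: s is true.
    At b: s is true.
    At f: s is true.
  So □s is true at a.

No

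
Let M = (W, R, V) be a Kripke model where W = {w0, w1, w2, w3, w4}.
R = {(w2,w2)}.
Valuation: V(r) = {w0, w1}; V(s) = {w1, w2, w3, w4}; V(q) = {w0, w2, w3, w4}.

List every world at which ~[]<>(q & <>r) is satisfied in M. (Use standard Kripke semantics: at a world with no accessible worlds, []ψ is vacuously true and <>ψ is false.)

Let φ = ~[]<>(q & <>r). Evaluate φ at each world:
  w0 (successors ∅): φ is false.
  w1 (successors ∅): φ is false.
  w2 (successors {w2}): φ is true.
  w3 (successors ∅): φ is false.
  w4 (successors ∅): φ is false.
For instance, at w2:
  At w2: []<>(q & <>r) is false, so ~[]<>(q & <>r) is true.
    At w2: []<>(q & <>r) requires <>(q & <>r) at every successor {w2}.
      <>(q & <>r) fails at w2, so []<>(q & <>r) is false at w2.
Satisfying worlds: {w2}

w2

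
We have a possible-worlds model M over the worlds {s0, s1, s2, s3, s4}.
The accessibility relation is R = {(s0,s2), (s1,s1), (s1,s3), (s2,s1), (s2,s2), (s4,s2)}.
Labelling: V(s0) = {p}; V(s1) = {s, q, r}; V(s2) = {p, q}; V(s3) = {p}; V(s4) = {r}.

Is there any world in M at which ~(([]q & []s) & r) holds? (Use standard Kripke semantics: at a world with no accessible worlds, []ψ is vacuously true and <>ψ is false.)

Recall that []ψ holds at a world iff ψ holds at every accessible world, and <>ψ holds iff ψ holds at some accessible world.
Let φ = ~(([]q & []s) & r). Evaluate φ at each world:
  s0 (successors {s2}): φ is true.
  s1 (successors {s1, s3}): φ is true.
  s2 (successors {s1, s2}): φ is true.
  s3 (successors ∅): φ is true.
  s4 (successors {s2}): φ is true.
Detail at s0 (witness):
  At s0: ([]q & []s) & r is false, so ~(([]q & []s) & r) is true.
    At s0: []q & []s is false, r is false, so ([]q & []s) & r is false.
      At s0: []q is true, []s is false, so []q & []s is false.

Yes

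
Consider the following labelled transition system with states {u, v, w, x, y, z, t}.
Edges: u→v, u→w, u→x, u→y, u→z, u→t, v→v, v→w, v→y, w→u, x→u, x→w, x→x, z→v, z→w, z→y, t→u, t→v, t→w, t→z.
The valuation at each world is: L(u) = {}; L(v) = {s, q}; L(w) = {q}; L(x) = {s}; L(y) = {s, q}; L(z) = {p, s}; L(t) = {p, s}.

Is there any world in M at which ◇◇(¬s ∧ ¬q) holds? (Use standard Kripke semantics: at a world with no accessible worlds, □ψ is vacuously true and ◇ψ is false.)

Let φ = ◇◇(¬s ∧ ¬q). Evaluate φ at each world:
  u (successors {v, w, x, y, z, t}): φ is true.
  v (successors {v, w, y}): φ is true.
  w (successors {u}): φ is false.
  x (successors {u, w, x}): φ is true.
  y (successors ∅): φ is false.
  z (successors {v, w, y}): φ is true.
  t (successors {u, v, w, z}): φ is true.
Detail at u (witness):
  At u: ◇◇(¬s ∧ ¬q) requires ◇(¬s ∧ ¬q) at some successor in {v, w, x, y, z, t}.
    ◇(¬s ∧ ¬q) holds at w, so ◇◇(¬s ∧ ¬q) is true at u.
      At w: ◇(¬s ∧ ¬q) requires ¬s ∧ ¬q at some successor in {u}.
        ¬s ∧ ¬q holds at u, so ◇(¬s ∧ ¬q) is true at w.

Yes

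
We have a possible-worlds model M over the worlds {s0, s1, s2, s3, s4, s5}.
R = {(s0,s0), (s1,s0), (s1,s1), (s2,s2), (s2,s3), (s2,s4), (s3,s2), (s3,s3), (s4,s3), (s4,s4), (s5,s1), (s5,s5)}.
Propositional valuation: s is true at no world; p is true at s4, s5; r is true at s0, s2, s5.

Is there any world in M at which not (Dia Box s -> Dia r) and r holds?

Let φ = not (Dia Box s -> Dia r) and r. Evaluate φ at each world:
  s0 (successors {s0}): φ is false.
  s1 (successors {s0, s1}): φ is false.
  s2 (successors {s2, s3, s4}): φ is false.
  s3 (successors {s2, s3}): φ is false.
  s4 (successors {s3, s4}): φ is false.
  s5 (successors {s1, s5}): φ is false.
For instance, at s4:
  At s4: not (Dia Box s -> Dia r) is false, r is false, so not (Dia Box s -> Dia r) and r is false.
    At s4: Dia Box s -> Dia r is true, so not (Dia Box s -> Dia r) is false.
      At s4: Dia Box s is false, Dia r is false, so Dia Box s -> Dia r is true.

No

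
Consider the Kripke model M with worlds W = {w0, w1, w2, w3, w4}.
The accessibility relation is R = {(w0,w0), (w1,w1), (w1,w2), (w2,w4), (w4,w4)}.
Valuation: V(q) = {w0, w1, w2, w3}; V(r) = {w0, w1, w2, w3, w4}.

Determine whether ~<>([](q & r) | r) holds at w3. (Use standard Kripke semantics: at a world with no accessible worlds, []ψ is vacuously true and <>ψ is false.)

Yes

At w3: <>([](q & r) | r) is false, so ~<>([](q & r) | r) is true.
  At w3: no accessible worlds, so <>([](q & r) | r) is false.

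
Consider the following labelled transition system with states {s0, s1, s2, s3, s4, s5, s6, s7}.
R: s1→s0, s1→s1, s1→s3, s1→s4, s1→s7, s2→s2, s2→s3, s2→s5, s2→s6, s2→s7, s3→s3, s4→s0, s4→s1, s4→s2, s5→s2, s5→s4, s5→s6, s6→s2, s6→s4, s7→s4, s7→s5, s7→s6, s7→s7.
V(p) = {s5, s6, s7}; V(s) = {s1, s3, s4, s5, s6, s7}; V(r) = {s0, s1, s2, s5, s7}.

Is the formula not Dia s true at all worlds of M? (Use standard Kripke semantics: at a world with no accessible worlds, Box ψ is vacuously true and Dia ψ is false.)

Recall that Dia ψ holds at a world iff ψ holds at some accessible world.
Let φ = not Dia s. Evaluate φ at each world:
  s0 (successors ∅): φ is true.
  s1 (successors {s0, s1, s3, s4, s7}): φ is false.
  s2 (successors {s2, s3, s5, s6, s7}): φ is false.
  s3 (successors {s3}): φ is false.
  s4 (successors {s0, s1, s2}): φ is false.
  s5 (successors {s2, s4, s6}): φ is false.
  s6 (successors {s2, s4}): φ is false.
  s7 (successors {s4, s5, s6, s7}): φ is false.
Detail at s1 (counterexample):
  At s1: Dia s is true, so not Dia s is false.
    At s1: Dia s requires s at some successor in {s0, s1, s3, s4, s7}.
      s holds at s1, so Dia s is true at s1.

No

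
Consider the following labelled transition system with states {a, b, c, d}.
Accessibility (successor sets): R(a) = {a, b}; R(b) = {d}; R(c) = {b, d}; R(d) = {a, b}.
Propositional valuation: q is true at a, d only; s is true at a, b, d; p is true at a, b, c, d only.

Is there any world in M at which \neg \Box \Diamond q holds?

No

Let φ = \neg \Box \Diamond q. Evaluate φ at each world:
  a (successors {a, b}): φ is false.
  b (successors {d}): φ is false.
  c (successors {b, d}): φ is false.
  d (successors {a, b}): φ is false.
For instance, at d:
  At d: \Box \Diamond q is true, so \neg \Box \Diamond q is false.
    At d: \Box \Diamond q requires \Diamond q at every successor {a, b}.
      At a: \Diamond q is true.
      At b: \Diamond q is true.
    So \Box \Diamond q is true at d.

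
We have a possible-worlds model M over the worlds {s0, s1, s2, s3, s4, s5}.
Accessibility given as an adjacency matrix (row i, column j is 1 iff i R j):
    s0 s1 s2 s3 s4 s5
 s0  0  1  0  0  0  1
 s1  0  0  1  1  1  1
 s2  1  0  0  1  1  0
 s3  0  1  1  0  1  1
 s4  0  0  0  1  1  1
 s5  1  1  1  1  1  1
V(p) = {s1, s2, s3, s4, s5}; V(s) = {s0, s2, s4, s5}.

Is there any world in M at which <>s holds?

Recall that <>ψ holds at a world iff ψ holds at some accessible world.
Let φ = <>s. Evaluate φ at each world:
  s0 (successors {s1, s5}): φ is true.
  s1 (successors {s2, s3, s4, s5}): φ is true.
  s2 (successors {s0, s3, s4}): φ is true.
  s3 (successors {s1, s2, s4, s5}): φ is true.
  s4 (successors {s3, s4, s5}): φ is true.
  s5 (successors {s0, s1, s2, s3, s4, s5}): φ is true.
Detail at s0 (witness):
  At s0: <>s requires s at some successor in {s1, s5}.
    s holds at s5, so <>s is true at s0.

Yes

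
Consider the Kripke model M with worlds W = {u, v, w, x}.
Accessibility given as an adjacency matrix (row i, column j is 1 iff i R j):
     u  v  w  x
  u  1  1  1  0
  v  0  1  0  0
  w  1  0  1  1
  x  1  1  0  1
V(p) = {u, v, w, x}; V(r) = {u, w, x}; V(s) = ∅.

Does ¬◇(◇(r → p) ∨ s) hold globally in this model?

No

Let φ = ¬◇(◇(r → p) ∨ s). Evaluate φ at each world:
  u (successors {u, v, w}): φ is false.
  v (successors {v}): φ is false.
  w (successors {u, w, x}): φ is false.
  x (successors {u, v, x}): φ is false.
Detail at u (counterexample):
  At u: ◇(◇(r → p) ∨ s) is true, so ¬◇(◇(r → p) ∨ s) is false.
    At u: ◇(◇(r → p) ∨ s) requires ◇(r → p) ∨ s at some successor in {u, v, w}.
      ◇(r → p) ∨ s holds at u, so ◇(◇(r → p) ∨ s) is true at u.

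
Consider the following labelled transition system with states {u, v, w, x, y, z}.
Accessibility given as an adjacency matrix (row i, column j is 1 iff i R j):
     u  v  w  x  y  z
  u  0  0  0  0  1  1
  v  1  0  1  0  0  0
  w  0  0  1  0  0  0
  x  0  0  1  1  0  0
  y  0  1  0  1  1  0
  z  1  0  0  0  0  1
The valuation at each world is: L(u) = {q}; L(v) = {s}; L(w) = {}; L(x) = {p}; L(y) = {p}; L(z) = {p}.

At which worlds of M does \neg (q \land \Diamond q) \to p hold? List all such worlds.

x, y, z

Recall that \Diamond ψ holds at a world iff ψ holds at some accessible world.
Let φ = \neg (q \land \Diamond q) \to p. Evaluate φ at each world:
  u (successors {y, z}): φ is false.
  v (successors {u, w}): φ is false.
  w (successors {w}): φ is false.
  x (successors {w, x}): φ is true.
  y (successors {v, x, y}): φ is true.
  z (successors {u, z}): φ is true.
For instance, at x:
  At x: \neg (q \land \Diamond q) is true, p is true, so \neg (q \land \Diamond q) \to p is true.
    At x: q \land \Diamond q is false, so \neg (q \land \Diamond q) is true.
      At x: q is false, \Diamond q is false, so q \land \Diamond q is false.
Satisfying worlds: {x, y, z}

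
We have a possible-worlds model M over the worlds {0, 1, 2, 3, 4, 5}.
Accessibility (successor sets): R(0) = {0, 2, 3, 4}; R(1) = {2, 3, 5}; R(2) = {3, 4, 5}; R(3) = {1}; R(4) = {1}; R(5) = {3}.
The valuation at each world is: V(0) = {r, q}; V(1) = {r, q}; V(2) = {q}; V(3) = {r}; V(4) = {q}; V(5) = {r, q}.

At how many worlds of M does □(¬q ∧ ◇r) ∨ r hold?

Let φ = □(¬q ∧ ◇r) ∨ r. Evaluate φ at each world:
  0 (successors {0, 2, 3, 4}): φ is true.
  1 (successors {2, 3, 5}): φ is true.
  2 (successors {3, 4, 5}): φ is false.
  3 (successors {1}): φ is true.
  4 (successors {1}): φ is false.
  5 (successors {3}): φ is true.
For instance, at 1:
  At 1: □(¬q ∧ ◇r) is false, r is true, so □(¬q ∧ ◇r) ∨ r is true.
    At 1: □(¬q ∧ ◇r) requires ¬q ∧ ◇r at every successor {2, 3, 5}.
      ¬q ∧ ◇r fails at 2, so □(¬q ∧ ◇r) is false at 1.
Satisfying worlds: {0, 1, 3, 5}

4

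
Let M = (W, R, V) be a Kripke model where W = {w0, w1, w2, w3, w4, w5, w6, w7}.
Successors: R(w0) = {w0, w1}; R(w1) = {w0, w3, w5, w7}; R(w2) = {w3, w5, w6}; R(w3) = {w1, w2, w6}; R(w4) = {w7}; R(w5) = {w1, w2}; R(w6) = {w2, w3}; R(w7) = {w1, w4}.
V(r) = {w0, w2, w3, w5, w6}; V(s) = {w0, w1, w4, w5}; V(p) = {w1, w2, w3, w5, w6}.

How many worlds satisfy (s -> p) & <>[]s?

Let φ = (s -> p) & <>[]s. Evaluate φ at each world:
  w0 (successors {w0, w1}): φ is false.
  w1 (successors {w0, w3, w5, w7}): φ is true.
  w2 (successors {w3, w5, w6}): φ is false.
  w3 (successors {w1, w2, w6}): φ is false.
  w4 (successors {w7}): φ is false.
  w5 (successors {w1, w2}): φ is false.
  w6 (successors {w2, w3}): φ is false.
  w7 (successors {w1, w4}): φ is false.
For instance, at w2:
  At w2: s -> p is true, <>[]s is false, so (s -> p) & <>[]s is false.
    At w2: <>[]s requires []s at some successor in {w3, w5, w6}.
      At w3: []s is false.
      At w5: []s is false.
      At w6: []s is false.
    So <>[]s is false at w2.
Satisfying worlds: {w1}

1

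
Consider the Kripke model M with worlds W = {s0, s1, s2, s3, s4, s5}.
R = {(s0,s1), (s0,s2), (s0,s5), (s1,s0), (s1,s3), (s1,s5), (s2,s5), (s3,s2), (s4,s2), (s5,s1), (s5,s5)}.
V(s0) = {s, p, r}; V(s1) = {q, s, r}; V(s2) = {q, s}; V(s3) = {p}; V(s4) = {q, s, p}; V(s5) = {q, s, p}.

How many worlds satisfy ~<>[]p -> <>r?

Let φ = ~<>[]p -> <>r. Evaluate φ at each world:
  s0 (successors {s1, s2, s5}): φ is true.
  s1 (successors {s0, s3, s5}): φ is true.
  s2 (successors {s5}): φ is false.
  s3 (successors {s2}): φ is true.
  s4 (successors {s2}): φ is true.
  s5 (successors {s1, s5}): φ is true.
For instance, at s5:
  At s5: ~<>[]p is false, <>r is true, so ~<>[]p -> <>r is true.
    At s5: <>[]p is true, so ~<>[]p is false.
      At s5: <>[]p requires []p at some successor in {s1, s5}.
        []p holds at s1, so <>[]p is true at s5.
    At s5: <>r requires r at some successor in {s1, s5}.
      r holds at s1, so <>r is true at s5.
Satisfying worlds: {s0, s1, s3, s4, s5}

5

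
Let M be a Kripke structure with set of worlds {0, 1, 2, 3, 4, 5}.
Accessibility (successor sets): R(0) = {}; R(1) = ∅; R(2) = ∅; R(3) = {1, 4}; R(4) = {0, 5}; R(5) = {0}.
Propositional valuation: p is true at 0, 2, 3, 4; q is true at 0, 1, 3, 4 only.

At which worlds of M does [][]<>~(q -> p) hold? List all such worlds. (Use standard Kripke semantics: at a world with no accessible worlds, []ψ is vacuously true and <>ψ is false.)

0, 1, 2, 5

Let φ = [][]<>~(q -> p). Evaluate φ at each world:
  0 (successors ∅): φ is true.
  1 (successors ∅): φ is true.
  2 (successors ∅): φ is true.
  3 (successors {1, 4}): φ is false.
  4 (successors {0, 5}): φ is false.
  5 (successors {0}): φ is true.
For instance, at 3:
  At 3: [][]<>~(q -> p) requires []<>~(q -> p) at every successor {1, 4}.
    []<>~(q -> p) fails at 4, so [][]<>~(q -> p) is false at 3.
      At 4: []<>~(q -> p) requires <>~(q -> p) at every successor {0, 5}.
        <>~(q -> p) fails at 0, so []<>~(q -> p) is false at 4.
Satisfying worlds: {0, 1, 2, 5}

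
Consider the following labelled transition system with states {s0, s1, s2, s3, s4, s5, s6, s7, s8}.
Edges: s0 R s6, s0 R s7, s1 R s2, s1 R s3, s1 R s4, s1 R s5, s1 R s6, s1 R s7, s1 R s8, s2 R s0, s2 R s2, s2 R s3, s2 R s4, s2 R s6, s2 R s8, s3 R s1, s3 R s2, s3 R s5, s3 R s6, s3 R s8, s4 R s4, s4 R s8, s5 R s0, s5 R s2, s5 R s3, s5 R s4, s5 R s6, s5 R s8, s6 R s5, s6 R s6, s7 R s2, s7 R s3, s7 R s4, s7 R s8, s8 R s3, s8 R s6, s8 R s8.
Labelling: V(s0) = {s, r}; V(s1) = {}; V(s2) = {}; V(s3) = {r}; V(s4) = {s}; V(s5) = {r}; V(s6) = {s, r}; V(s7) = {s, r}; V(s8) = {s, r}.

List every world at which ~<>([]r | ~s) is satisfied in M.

none

Let φ = ~<>([]r | ~s). Evaluate φ at each world:
  s0 (successors {s6, s7}): φ is false.
  s1 (successors {s2, s3, s4, s5, s6, s7, s8}): φ is false.
  s2 (successors {s0, s2, s3, s4, s6, s8}): φ is false.
  s3 (successors {s1, s2, s5, s6, s8}): φ is false.
  s4 (successors {s4, s8}): φ is false.
  s5 (successors {s0, s2, s3, s4, s6, s8}): φ is false.
  s6 (successors {s5, s6}): φ is false.
  s7 (successors {s2, s3, s4, s8}): φ is false.
  s8 (successors {s3, s6, s8}): φ is false.
For instance, at s8:
  At s8: <>([]r | ~s) is true, so ~<>([]r | ~s) is false.
    At s8: <>([]r | ~s) requires []r | ~s at some successor in {s3, s6, s8}.
      []r | ~s holds at s3, so <>([]r | ~s) is true at s8.
Satisfying worlds: none.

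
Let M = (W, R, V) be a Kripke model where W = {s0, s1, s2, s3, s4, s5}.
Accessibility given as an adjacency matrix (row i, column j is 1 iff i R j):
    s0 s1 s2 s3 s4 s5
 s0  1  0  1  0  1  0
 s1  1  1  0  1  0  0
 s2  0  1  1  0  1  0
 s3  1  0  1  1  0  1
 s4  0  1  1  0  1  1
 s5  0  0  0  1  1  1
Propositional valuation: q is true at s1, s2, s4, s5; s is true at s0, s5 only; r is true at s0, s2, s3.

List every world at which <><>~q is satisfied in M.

Recall that <>ψ holds at a world iff ψ holds at some accessible world.
Let φ = <><>~q. Evaluate φ at each world:
  s0 (successors {s0, s2, s4}): φ is true.
  s1 (successors {s0, s1, s3}): φ is true.
  s2 (successors {s1, s2, s4}): φ is true.
  s3 (successors {s0, s2, s3, s5}): φ is true.
  s4 (successors {s1, s2, s4, s5}): φ is true.
  s5 (successors {s3, s4, s5}): φ is true.
For instance, at s2:
  At s2: <><>~q requires <>~q at some successor in {s1, s2, s4}.
    <>~q holds at s1, so <><>~q is true at s2.
      At s1: <>~q requires ~q at some successor in {s0, s1, s3}.
        ~q holds at s0, so <>~q is true at s1.
Satisfying worlds: {s0, s1, s2, s3, s4, s5}

s0, s1, s2, s3, s4, s5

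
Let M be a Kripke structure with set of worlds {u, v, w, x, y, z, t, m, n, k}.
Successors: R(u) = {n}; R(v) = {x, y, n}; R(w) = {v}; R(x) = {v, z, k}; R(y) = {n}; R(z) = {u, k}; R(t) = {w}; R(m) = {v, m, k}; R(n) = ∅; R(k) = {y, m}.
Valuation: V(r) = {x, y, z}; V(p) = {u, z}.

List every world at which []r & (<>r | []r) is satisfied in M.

n

Recall that []ψ holds at a world iff ψ holds at every accessible world, and <>ψ holds iff ψ holds at some accessible world.
Let φ = []r & (<>r | []r). Evaluate φ at each world:
  u (successors {n}): φ is false.
  v (successors {x, y, n}): φ is false.
  w (successors {v}): φ is false.
  x (successors {v, z, k}): φ is false.
  y (successors {n}): φ is false.
  z (successors {u, k}): φ is false.
  t (successors {w}): φ is false.
  m (successors {v, m, k}): φ is false.
  n (successors ∅): φ is true.
  k (successors {y, m}): φ is false.
For instance, at u:
  At u: []r is false, <>r | []r is false, so []r & (<>r | []r) is false.
    At u: []r requires r at every successor {n}.
      r fails at n, so []r is false at u.
    At u: <>r is false, []r is false, so <>r | []r is false.
      At u: <>r requires r at some successor in {n}.
        At n: r is false.
      So <>r is false at u.
      At u: []r requires r at every successor {n}.
        r fails at n, so []r is false at u.
Satisfying worlds: {n}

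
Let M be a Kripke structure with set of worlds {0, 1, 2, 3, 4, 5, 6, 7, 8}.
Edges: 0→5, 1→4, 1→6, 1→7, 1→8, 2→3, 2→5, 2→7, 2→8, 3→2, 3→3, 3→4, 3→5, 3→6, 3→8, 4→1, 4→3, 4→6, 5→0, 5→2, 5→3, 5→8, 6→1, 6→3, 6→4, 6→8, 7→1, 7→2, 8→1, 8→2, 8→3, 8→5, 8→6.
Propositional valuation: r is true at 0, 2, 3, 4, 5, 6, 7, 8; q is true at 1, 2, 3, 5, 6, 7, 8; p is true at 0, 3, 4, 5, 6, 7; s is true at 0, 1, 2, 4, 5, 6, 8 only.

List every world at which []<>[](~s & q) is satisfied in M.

Recall that []ψ holds at a world iff ψ holds at every accessible world, and <>ψ holds iff ψ holds at some accessible world.
Let φ = []<>[](~s & q). Evaluate φ at each world:
  0 (successors {5}): φ is false.
  1 (successors {4, 6, 7, 8}): φ is false.
  2 (successors {3, 5, 7, 8}): φ is false.
  3 (successors {2, 3, 4, 5, 6, 8}): φ is false.
  4 (successors {1, 3, 6}): φ is false.
  5 (successors {0, 2, 3, 8}): φ is false.
  6 (successors {1, 3, 4, 8}): φ is false.
  7 (successors {1, 2}): φ is false.
  8 (successors {1, 2, 3, 5, 6}): φ is false.
For instance, at 3:
  At 3: []<>[](~s & q) requires <>[](~s & q) at every successor {2, 3, 4, 5, 6, 8}.
    <>[](~s & q) fails at 2, so []<>[](~s & q) is false at 3.
      At 2: <>[](~s & q) requires [](~s & q) at some successor in {3, 5, 7, 8}.
        At 3: [](~s & q) is false.
        At 5: [](~s & q) is false.
        At 7: [](~s & q) is false.
        At 8: [](~s & q) is false.
      So <>[](~s & q) is false at 2.
Satisfying worlds: none.

none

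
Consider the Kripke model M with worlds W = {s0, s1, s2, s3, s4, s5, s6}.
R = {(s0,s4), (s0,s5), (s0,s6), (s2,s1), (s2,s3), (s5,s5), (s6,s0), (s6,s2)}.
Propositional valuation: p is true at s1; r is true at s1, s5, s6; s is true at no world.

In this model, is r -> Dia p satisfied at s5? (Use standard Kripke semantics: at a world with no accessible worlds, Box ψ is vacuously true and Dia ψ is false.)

No

At s5: r is true, Dia p is false, so r -> Dia p is false.
  At s5: Dia p requires p at some successor in {s5}.
    At s5: p is false.
  So Dia p is false at s5.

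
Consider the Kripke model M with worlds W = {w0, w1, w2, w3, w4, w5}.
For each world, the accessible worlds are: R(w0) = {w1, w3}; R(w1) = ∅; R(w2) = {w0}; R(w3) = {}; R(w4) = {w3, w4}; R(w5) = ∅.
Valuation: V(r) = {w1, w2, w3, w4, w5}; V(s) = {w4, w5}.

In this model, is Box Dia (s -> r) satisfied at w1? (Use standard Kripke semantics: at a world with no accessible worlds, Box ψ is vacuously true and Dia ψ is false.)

Recall that Box ψ holds at a world iff ψ holds at every accessible world, and Dia ψ holds iff ψ holds at some accessible world.
At w1: no accessible worlds, so Box Dia (s -> r) holds vacuously.

Yes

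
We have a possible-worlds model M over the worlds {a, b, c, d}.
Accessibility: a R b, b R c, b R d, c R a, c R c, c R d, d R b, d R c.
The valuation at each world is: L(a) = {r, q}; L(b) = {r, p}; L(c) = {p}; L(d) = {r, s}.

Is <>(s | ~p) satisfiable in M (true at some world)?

Yes

Recall that <>ψ holds at a world iff ψ holds at some accessible world.
Let φ = <>(s | ~p). Evaluate φ at each world:
  a (successors {b}): φ is false.
  b (successors {c, d}): φ is true.
  c (successors {a, c, d}): φ is true.
  d (successors {b, c}): φ is false.
Detail at b (witness):
  At b: <>(s | ~p) requires s | ~p at some successor in {c, d}.
    s | ~p holds at d, so <>(s | ~p) is true at b.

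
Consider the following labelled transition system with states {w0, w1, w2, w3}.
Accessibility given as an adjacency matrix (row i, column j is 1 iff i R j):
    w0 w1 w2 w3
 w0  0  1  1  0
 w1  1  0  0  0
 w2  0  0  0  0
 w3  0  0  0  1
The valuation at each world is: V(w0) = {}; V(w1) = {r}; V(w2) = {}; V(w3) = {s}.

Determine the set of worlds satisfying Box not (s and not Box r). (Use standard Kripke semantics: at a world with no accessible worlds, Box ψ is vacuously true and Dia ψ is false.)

Let φ = Box not (s and not Box r). Evaluate φ at each world:
  w0 (successors {w1, w2}): φ is true.
  w1 (successors {w0}): φ is true.
  w2 (successors ∅): φ is true.
  w3 (successors {w3}): φ is false.
For instance, at w1:
  At w1: Box not (s and not Box r) requires not (s and not Box r) at every successor {w0}.
      At w0: s and not Box r is false, so not (s and not Box r) is true.
  So Box not (s and not Box r) is true at w1.
Satisfying worlds: {w0, w1, w2}

w0, w1, w2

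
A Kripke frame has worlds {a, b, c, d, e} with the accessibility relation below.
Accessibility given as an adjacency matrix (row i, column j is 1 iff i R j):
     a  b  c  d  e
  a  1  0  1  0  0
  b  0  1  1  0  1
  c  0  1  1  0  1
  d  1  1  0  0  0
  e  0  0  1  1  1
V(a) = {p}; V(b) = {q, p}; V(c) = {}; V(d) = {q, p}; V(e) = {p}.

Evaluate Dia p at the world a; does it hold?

Yes

At a: Dia p requires p at some successor in {a, c}.
  p holds at a, so Dia p is true at a.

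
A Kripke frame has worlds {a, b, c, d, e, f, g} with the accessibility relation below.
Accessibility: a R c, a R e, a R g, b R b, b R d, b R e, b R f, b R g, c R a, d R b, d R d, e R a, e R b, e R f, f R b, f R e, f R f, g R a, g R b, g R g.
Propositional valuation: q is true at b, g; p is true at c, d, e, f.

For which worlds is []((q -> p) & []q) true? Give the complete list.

none

Let φ = []((q -> p) & []q). Evaluate φ at each world:
  a (successors {c, e, g}): φ is false.
  b (successors {b, d, e, f, g}): φ is false.
  c (successors {a}): φ is false.
  d (successors {b, d}): φ is false.
  e (successors {a, b, f}): φ is false.
  f (successors {b, e, f}): φ is false.
  g (successors {a, b, g}): φ is false.
For instance, at e:
  At e: []((q -> p) & []q) requires (q -> p) & []q at every successor {a, b, f}.
    (q -> p) & []q fails at a, so []((q -> p) & []q) is false at e.
      At a: q -> p is true, []q is false, so (q -> p) & []q is false.
Satisfying worlds: none.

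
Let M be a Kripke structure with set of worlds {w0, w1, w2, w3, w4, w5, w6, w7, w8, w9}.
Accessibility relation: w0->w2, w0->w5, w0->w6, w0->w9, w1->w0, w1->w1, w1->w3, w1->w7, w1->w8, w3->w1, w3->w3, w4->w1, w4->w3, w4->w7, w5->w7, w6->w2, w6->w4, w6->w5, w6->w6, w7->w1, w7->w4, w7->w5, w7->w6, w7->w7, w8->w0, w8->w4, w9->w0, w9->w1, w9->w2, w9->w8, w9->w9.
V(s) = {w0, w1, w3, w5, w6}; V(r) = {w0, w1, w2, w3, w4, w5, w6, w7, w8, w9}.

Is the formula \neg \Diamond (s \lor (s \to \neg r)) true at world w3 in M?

No

At w3: \Diamond (s \lor (s \to \neg r)) is true, so \neg \Diamond (s \lor (s \to \neg r)) is false.
  At w3: \Diamond (s \lor (s \to \neg r)) requires s \lor (s \to \neg r) at some successor in {w1, w3}.
    s \lor (s \to \neg r) holds at w1, so \Diamond (s \lor (s \to \neg r)) is true at w3.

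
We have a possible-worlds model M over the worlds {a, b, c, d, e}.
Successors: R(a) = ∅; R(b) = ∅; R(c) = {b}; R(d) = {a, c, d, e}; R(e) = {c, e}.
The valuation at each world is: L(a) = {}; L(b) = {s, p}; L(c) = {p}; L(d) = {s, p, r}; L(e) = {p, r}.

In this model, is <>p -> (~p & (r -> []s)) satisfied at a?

At a: <>p is false, ~p & (r -> []s) is true, so <>p -> (~p & (r -> []s)) is true.
  At a: no accessible worlds, so <>p is false.
  At a: ~p is true, r -> []s is true, so ~p & (r -> []s) is true.
    At a: r is false, []s is true, so r -> []s is true.
      At a: no accessible worlds, so []s holds vacuously.

Yes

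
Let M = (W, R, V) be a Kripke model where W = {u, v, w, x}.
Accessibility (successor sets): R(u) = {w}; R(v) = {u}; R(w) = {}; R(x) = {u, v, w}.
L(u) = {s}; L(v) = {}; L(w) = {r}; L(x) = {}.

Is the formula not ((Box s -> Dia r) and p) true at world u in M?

At u: (Box s -> Dia r) and p is false, so not ((Box s -> Dia r) and p) is true.
  At u: Box s -> Dia r is true, p is false, so (Box s -> Dia r) and p is false.
    At u: Box s is false, Dia r is true, so Box s -> Dia r is true.
      At u: Box s requires s at every successor {w}.
        s fails at w, so Box s is false at u.
      At u: Dia r requires r at some successor in {w}.
        r holds at w, so Dia r is true at u.

Yes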